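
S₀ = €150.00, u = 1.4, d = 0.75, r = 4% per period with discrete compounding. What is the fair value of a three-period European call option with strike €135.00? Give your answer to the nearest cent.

€46.98

Risk-neutral probability p = (1 + 0.04 − 0.75)/(1.4 − 0.75) = 0.2900/0.6500 = 0.4462
Terminal stock prices: S_uuu = 411.6, S_uud = 220.5, S_udd = 118.1, S_ddd = 63.28
Terminal payoffs (S − K): max(276.6, 0) = 276.6, max(85.5, 0) = 85.5, max(-16.88, 0) = 0, max(-71.72, 0) = 0
Node uu (S = 294): V_uu = 1/1.04·[0.4462·276.6000 + 0.5538·85.5000] = 164.1923
Node ud (S = 157.5): V_ud = 1/1.04·[0.4462·85.5000 + 0.5538·0.0000] = 36.6790
Node dd (S = 84.38): V_dd = 1/1.04·[0.4462·0.0000 + 0.5538·0.0000] = 0.0000
Node u (S = 210): V_u = 1/1.04·[0.4462·164.1923 + 0.5538·36.6790] = 89.9707
Node d (S = 112.5): V_d = 1/1.04·[0.4462·36.6790 + 0.5538·0.0000] = 15.7351
Node 0 (S = 150): V_0 = 1/1.04·[0.4462·89.9707 + 0.5538·15.7351] = 46.9765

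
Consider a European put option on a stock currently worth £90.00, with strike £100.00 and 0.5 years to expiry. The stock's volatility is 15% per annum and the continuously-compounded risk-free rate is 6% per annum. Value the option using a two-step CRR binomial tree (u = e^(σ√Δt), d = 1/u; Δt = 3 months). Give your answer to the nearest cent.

£8.54

CRR parameters: u = e^(σ√Δt) = e^(0.15·√0.25) = 1.0779, d = 1/u = 0.9277
Per-period rate: rΔt = 0.06·0.25 = 0.015, so R = e^0.015 = 1.0151
Risk-neutral probability p = (e^0.015 − 0.9277)/(1.0779 − 0.9277) = 0.0874/0.1501 = 0.5819
Terminal stock prices: S_uu = 104.6, S_ud = 90, S_dd = 77.46
Terminal payoffs (K − S): max(-4.565, 0) = 0, max(10, 0) = 10, max(22.54, 0) = 22.54
Node u (S = 97.01): V_u = e^(−0.015)·[0.5819·0.0000 + 0.4181·10.0000] = 4.1186
Node d (S = 83.5): V_d = e^(−0.015)·[0.5819·10.0000 + 0.4181·22.5363] = 15.0143
Node 0 (S = 90): V_0 = e^(−0.015)·[0.5819·4.1186 + 0.4181·15.0143] = 8.5447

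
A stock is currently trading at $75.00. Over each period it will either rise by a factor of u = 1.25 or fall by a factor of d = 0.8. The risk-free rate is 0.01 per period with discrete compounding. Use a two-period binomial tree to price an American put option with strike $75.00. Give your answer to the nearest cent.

Risk-neutral probability p = (1 + 0.01 − 0.8)/(1.25 − 0.8) = 0.2100/0.4500 = 0.4667
Terminal stock prices: S_uu = 117.2, S_ud = 75, S_dd = 48
Terminal payoffs (K − S): max(-42.19, 0) = 0, max(0, 0) = 0, max(27, 0) = 27
Node u (S = 93.75): continuation = 1/1.01·[0.4667·0.0000 + 0.5333·0.0000] = 0.0000; exercise value = 0.0000 ≤ continuation, so V_u = 0.0000
Node d (S = 60): continuation = 1/1.01·[0.4667·0.0000 + 0.5333·27.0000] = 14.2574; exercise value = 15.0000 > continuation, so V_d = 15.0000 (exercise)
Node 0 (S = 75): continuation = 1/1.01·[0.4667·0.0000 + 0.5333·15.0000] = 7.9208; exercise value = 0.0000 ≤ continuation, so V_0 = 7.9208

$7.92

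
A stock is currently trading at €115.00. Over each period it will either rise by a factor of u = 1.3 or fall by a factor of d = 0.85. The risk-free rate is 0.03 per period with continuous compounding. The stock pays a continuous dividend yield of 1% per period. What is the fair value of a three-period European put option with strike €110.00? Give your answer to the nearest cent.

€9.45

Per-period risk-free factor R = e^0.03 = 1.0305; dividend-adjusted growth = e^(0.03−0.01) = 1.0202.
Risk-neutral probability p = (1.0202 − 0.85)/(1.3 − 0.85) = 0.1702/0.4500 = 0.3782
Terminal stock prices: S_uuu = 252.7, S_uud = 165.2, S_udd = 108, S_ddd = 70.62
Terminal payoffs (K − S): max(-142.7, 0) = 0, max(-55.2, 0) = 0, max(1.986, 0) = 1.986, max(39.38, 0) = 39.38
Node uu (S = 194.4): V_uu = e^(−0.03)·[0.3782·0.0000 + 0.6218·0.0000] = 0.0000
Node ud (S = 127.1): V_ud = e^(−0.03)·[0.3782·0.0000 + 0.6218·1.9863] = 1.1985
Node dd (S = 83.09): V_dd = e^(−0.03)·[0.3782·1.9863 + 0.6218·39.3756] = 24.4882
Node u (S = 149.5): V_u = e^(−0.03)·[0.3782·0.0000 + 0.6218·1.1985] = 0.7232
Node d (S = 97.75): V_d = e^(−0.03)·[0.3782·1.1985 + 0.6218·24.4882] = 15.2161
Node 0 (S = 115): V_0 = e^(−0.03)·[0.3782·0.7232 + 0.6218·15.2161] = 9.4468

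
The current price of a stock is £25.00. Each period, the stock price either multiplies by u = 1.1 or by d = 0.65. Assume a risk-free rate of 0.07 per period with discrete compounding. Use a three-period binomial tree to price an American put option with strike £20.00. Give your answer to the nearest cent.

£0.37

Risk-neutral probability p = (1 + 0.07 − 0.65)/(1.1 − 0.65) = 0.4200/0.4500 = 0.9333
Terminal stock prices: S_uuu = 33.28, S_uud = 19.66, S_udd = 11.62, S_ddd = 6.866
Terminal payoffs (K − S): max(-13.28, 0) = 0, max(0.3375, 0) = 0.3375, max(8.381, 0) = 8.381, max(13.13, 0) = 13.13
Node uu (S = 30.25): continuation = 1/1.07·[0.9333·0.0000 + 0.0667·0.3375] = 0.0210; exercise value = 0.0000 ≤ continuation, so V_uu = 0.0210
Node ud (S = 17.88): continuation = 1/1.07·[0.9333·0.3375 + 0.0667·8.3812] = 0.8166; exercise value = 2.1250 > continuation, so V_ud = 2.1250 (exercise)
Node dd (S = 10.56): continuation = 1/1.07·[0.9333·8.3812 + 0.0667·13.1344] = 8.1291; exercise value = 9.4375 > continuation, so V_dd = 9.4375 (exercise)
Node u (S = 27.5): continuation = 1/1.07·[0.9333·0.0210 + 0.0667·2.1250] = 0.1507; exercise value = 0.0000 ≤ continuation, so V_u = 0.1507
Node d (S = 16.25): continuation = 1/1.07·[0.9333·2.1250 + 0.0667·9.4375] = 2.4416; exercise value = 3.7500 > continuation, so V_d = 3.7500 (exercise)
Node 0 (S = 25): continuation = 1/1.07·[0.9333·0.1507 + 0.0667·3.7500] = 0.3651; exercise value = 0.0000 ≤ continuation, so V_0 = 0.3651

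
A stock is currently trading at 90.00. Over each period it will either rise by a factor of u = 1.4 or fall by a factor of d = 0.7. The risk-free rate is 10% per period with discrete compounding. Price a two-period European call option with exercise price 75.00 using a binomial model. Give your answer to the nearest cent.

32.71

Risk-neutral probability p = (1 + 0.1 − 0.7)/(1.4 − 0.7) = 0.4000/0.7000 = 0.5714
Terminal stock prices: S_uu = 176.4, S_ud = 88.2, S_dd = 44.1
Terminal payoffs (S − K): max(101.4, 0) = 101.4, max(13.2, 0) = 13.2, max(-30.9, 0) = 0
Node u (S = 126): V_u = 1/1.1·[0.5714·101.4000 + 0.4286·13.2000] = 57.8182
Node d (S = 63): V_d = 1/1.1·[0.5714·13.2000 + 0.4286·0.0000] = 6.8571
Node 0 (S = 90): V_0 = 1/1.1·[0.5714·57.8182 + 0.4286·6.8571] = 32.7070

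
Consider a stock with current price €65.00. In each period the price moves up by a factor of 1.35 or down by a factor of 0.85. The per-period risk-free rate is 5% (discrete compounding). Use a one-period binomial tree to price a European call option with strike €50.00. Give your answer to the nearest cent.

€17.38

Risk-neutral probability p = (1 + 0.05 − 0.85)/(1.35 − 0.85) = 0.2000/0.5000 = 0.4000
Terminal stock prices: S_u = 87.75, S_d = 55.25
Terminal payoffs (S − K): max(37.75, 0) = 37.75, max(5.25, 0) = 5.25
Node 0 (S = 65): V_0 = 1/1.05·[0.4000·37.7500 + 0.6000·5.2500] = 17.3810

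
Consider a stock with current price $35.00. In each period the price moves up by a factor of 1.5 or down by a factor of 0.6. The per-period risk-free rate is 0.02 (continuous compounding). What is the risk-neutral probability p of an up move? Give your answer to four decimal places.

Risk-neutral probability p = (e^0.02 − 0.6)/(1.5 − 0.6) = 0.4202/0.9000 = 0.4669

p = 0.4669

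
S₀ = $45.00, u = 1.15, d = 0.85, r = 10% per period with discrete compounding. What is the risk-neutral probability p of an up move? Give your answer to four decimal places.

p = 0.8333

Risk-neutral probability p = (1 + 0.1 − 0.85)/(1.15 − 0.85) = 0.2500/0.3000 = 0.8333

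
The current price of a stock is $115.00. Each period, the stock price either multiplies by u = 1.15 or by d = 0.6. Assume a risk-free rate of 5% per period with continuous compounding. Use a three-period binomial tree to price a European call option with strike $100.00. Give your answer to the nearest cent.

Risk-neutral probability p = (e^0.05 − 0.6)/(1.15 − 0.6) = 0.4513/0.5500 = 0.8205
Terminal stock prices: S_uuu = 174.9, S_uud = 91.25, S_udd = 47.61, S_ddd = 24.84
Terminal payoffs (S − K): max(74.9, 0) = 74.9, max(-8.748, 0) = 0, max(-52.39, 0) = 0, max(-75.16, 0) = 0
Node uu (S = 152.1): V_uu = e^(−0.05)·[0.8205·74.9006 + 0.1795·0.0000] = 58.4582
Node ud (S = 79.35): V_ud = e^(−0.05)·[0.8205·0.0000 + 0.1795·0.0000] = 0.0000
Node dd (S = 41.4): V_dd = e^(−0.05)·[0.8205·0.0000 + 0.1795·0.0000] = 0.0000
Node u (S = 132.2): V_u = e^(−0.05)·[0.8205·58.4582 + 0.1795·0.0000] = 45.6253
Node d (S = 69): V_d = e^(−0.05)·[0.8205·0.0000 + 0.1795·0.0000] = 0.0000
Node 0 (S = 115): V_0 = e^(−0.05)·[0.8205·45.6253 + 0.1795·0.0000] = 35.6095

$35.61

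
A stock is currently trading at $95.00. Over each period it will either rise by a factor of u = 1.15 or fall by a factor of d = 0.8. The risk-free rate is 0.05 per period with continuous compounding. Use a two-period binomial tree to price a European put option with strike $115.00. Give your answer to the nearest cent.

Risk-neutral probability p = (e^0.05 − 0.8)/(1.15 − 0.8) = 0.2513/0.3500 = 0.7179
Terminal stock prices: S_uu = 125.6, S_ud = 87.4, S_dd = 60.8
Terminal payoffs (K − S): max(-10.64, 0) = 0, max(27.6, 0) = 27.6, max(54.2, 0) = 54.2
Node u (S = 109.2): V_u = e^(−0.05)·[0.7179·0.0000 + 0.2821·27.6000] = 7.4058
Node d (S = 76): V_d = e^(−0.05)·[0.7179·27.6000 + 0.2821·54.2000] = 33.3914
Node 0 (S = 95): V_0 = e^(−0.05)·[0.7179·7.4058 + 0.2821·33.3914] = 14.0172

$14.02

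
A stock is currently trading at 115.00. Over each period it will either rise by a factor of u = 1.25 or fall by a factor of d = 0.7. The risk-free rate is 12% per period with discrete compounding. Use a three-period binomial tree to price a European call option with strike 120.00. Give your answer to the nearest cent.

34.86

Risk-neutral probability p = (1 + 0.12 − 0.7)/(1.25 − 0.7) = 0.4200/0.5500 = 0.7636
Terminal stock prices: S_uuu = 224.6, S_uud = 125.8, S_udd = 70.44, S_ddd = 39.44
Terminal payoffs (S − K): max(104.6, 0) = 104.6, max(5.781, 0) = 5.781, max(-49.56, 0) = 0, max(-80.56, 0) = 0
Node uu (S = 179.7): V_uu = 1/1.12·[0.7636·104.6094 + 0.2364·5.7812] = 72.5446
Node ud (S = 100.6): V_ud = 1/1.12·[0.7636·5.7812 + 0.2364·0.0000] = 3.9418
Node dd (S = 56.35): V_dd = 1/1.12·[0.7636·0.0000 + 0.2364·0.0000] = 0.0000
Node u (S = 143.8): V_u = 1/1.12·[0.7636·72.5446 + 0.2364·3.9418] = 50.2941
Node d (S = 80.5): V_d = 1/1.12·[0.7636·3.9418 + 0.2364·0.0000] = 2.6876
Node 0 (S = 115): V_0 = 1/1.12·[0.7636·50.2941 + 0.2364·2.6876] = 34.8586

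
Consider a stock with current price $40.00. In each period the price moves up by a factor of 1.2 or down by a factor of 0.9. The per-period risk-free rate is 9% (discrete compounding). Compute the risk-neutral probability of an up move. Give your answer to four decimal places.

Risk-neutral probability p = (1 + 0.09 − 0.9)/(1.2 − 0.9) = 0.1900/0.3000 = 0.6333

p = 0.6333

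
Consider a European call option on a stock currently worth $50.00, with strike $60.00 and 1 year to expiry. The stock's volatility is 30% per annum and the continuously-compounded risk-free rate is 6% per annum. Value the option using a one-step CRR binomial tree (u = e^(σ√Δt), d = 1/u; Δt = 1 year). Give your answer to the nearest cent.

CRR parameters: u = e^(σ√Δt) = e^(0.3·√1) = 1.3499, d = 1/u = 0.7408
Per-period rate: rΔt = 0.06·1 = 0.06, so R = e^0.06 = 1.0618
Risk-neutral probability p = (e^0.06 − 0.7408)/(1.3499 − 0.7408) = 0.3210/0.6090 = 0.5271
Terminal stock prices: S_u = 67.49, S_d = 37.04
Terminal payoffs (S − K): max(7.493, 0) = 7.493, max(-22.96, 0) = 0
Node 0 (S = 50): V_0 = e^(−0.06)·[0.5271·7.4929 + 0.4729·0.0000] = 3.7194

$3.72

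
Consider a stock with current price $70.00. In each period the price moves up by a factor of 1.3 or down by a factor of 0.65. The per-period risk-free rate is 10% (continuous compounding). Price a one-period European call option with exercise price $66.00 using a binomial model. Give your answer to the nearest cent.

Risk-neutral probability p = (e^0.1 − 0.65)/(1.3 − 0.65) = 0.4552/0.6500 = 0.7003
Terminal stock prices: S_u = 91, S_d = 45.5
Terminal payoffs (S − K): max(25, 0) = 25, max(-20.5, 0) = 0
Node 0 (S = 70): V_0 = e^(−0.1)·[0.7003·25.0000 + 0.2997·0.0000] = 15.8406

$15.84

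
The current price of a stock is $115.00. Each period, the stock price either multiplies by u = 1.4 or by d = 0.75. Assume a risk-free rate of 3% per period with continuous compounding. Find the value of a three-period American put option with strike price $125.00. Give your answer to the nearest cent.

$27.14

Risk-neutral probability p = (e^0.03 − 0.75)/(1.4 − 0.75) = 0.2805/0.6500 = 0.4315
Terminal stock prices: S_uuu = 315.6, S_uud = 169, S_udd = 90.56, S_ddd = 48.52
Terminal payoffs (K − S): max(-190.6, 0) = 0, max(-44.05, 0) = 0, max(34.44, 0) = 34.44, max(76.48, 0) = 76.48
Node uu (S = 225.4): continuation = e^(−0.03)·[0.4315·0.0000 + 0.5685·0.0000] = 0.0000; exercise value = 0.0000 ≤ continuation, so V_uu = 0.0000
Node ud (S = 120.8): continuation = e^(−0.03)·[0.4315·0.0000 + 0.5685·34.4375] = 19.0002; exercise value = 4.2500 ≤ continuation, so V_ud = 19.0002
Node dd (S = 64.69): continuation = e^(−0.03)·[0.4315·34.4375 + 0.5685·76.4844] = 56.6182; exercise value = 60.3125 > continuation, so V_dd = 60.3125 (exercise)
Node u (S = 161): continuation = e^(−0.03)·[0.4315·0.0000 + 0.5685·19.0002] = 10.4829; exercise value = 0.0000 ≤ continuation, so V_u = 10.4829
Node d (S = 86.25): continuation = e^(−0.03)·[0.4315·19.0002 + 0.5685·60.3125] = 41.2318; exercise value = 38.7500 ≤ continuation, so V_d = 41.2318
Node 0 (S = 115): continuation = e^(−0.03)·[0.4315·10.4829 + 0.5685·41.2318] = 27.1382; exercise value = 10.0000 ≤ continuation, so V_0 = 27.1382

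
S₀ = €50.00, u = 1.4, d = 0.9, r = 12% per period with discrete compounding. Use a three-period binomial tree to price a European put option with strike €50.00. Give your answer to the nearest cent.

€1.69

Risk-neutral probability p = (1 + 0.12 − 0.9)/(1.4 − 0.9) = 0.2200/0.5000 = 0.4400
Terminal stock prices: S_uuu = 137.2, S_uud = 88.2, S_udd = 56.7, S_ddd = 36.45
Terminal payoffs (K − S): max(-87.2, 0) = 0, max(-38.2, 0) = 0, max(-6.7, 0) = 0, max(13.55, 0) = 13.55
Node uu (S = 98): V_uu = 1/1.12·[0.4400·0.0000 + 0.5600·0.0000] = 0.0000
Node ud (S = 63): V_ud = 1/1.12·[0.4400·0.0000 + 0.5600·0.0000] = 0.0000
Node dd (S = 40.5): V_dd = 1/1.12·[0.4400·0.0000 + 0.5600·13.5500] = 6.7750
Node u (S = 70): V_u = 1/1.12·[0.4400·0.0000 + 0.5600·0.0000] = 0.0000
Node d (S = 45): V_d = 1/1.12·[0.4400·0.0000 + 0.5600·6.7750] = 3.3875
Node 0 (S = 50): V_0 = 1/1.12·[0.4400·0.0000 + 0.5600·3.3875] = 1.6937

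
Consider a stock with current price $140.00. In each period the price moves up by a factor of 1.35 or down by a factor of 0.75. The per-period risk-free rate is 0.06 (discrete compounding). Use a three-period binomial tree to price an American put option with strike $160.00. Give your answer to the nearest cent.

$30.52

Risk-neutral probability p = (1 + 0.06 − 0.75)/(1.35 − 0.75) = 0.3100/0.6000 = 0.5167
Terminal stock prices: S_uuu = 344.5, S_uud = 191.4, S_udd = 106.3, S_ddd = 59.06
Terminal payoffs (K − S): max(-184.5, 0) = 0, max(-31.36, 0) = 0, max(53.69, 0) = 53.69, max(100.9, 0) = 100.9
Node uu (S = 255.2): continuation = 1/1.06·[0.5167·0.0000 + 0.4833·0.0000] = 0.0000; exercise value = 0.0000 ≤ continuation, so V_uu = 0.0000
Node ud (S = 141.8): continuation = 1/1.06·[0.5167·0.0000 + 0.4833·53.6875] = 24.4801; exercise value = 18.2500 ≤ continuation, so V_ud = 24.4801
Node dd (S = 78.75): continuation = 1/1.06·[0.5167·53.6875 + 0.4833·100.9375] = 72.1934; exercise value = 81.2500 > continuation, so V_dd = 81.2500 (exercise)
Node u (S = 189): continuation = 1/1.06·[0.5167·0.0000 + 0.4833·24.4801] = 11.1623; exercise value = 0.0000 ≤ continuation, so V_u = 11.1623
Node d (S = 105): continuation = 1/1.06·[0.5167·24.4801 + 0.4833·81.2500] = 48.9801; exercise value = 55.0000 > continuation, so V_d = 55.0000 (exercise)
Node 0 (S = 140): continuation = 1/1.06·[0.5167·11.1623 + 0.4833·55.0000] = 30.5194; exercise value = 20.0000 ≤ continuation, so V_0 = 30.5194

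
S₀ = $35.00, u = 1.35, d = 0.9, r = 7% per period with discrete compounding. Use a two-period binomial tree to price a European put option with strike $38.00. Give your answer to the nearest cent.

$3.26

Risk-neutral probability p = (1 + 0.07 − 0.9)/(1.35 − 0.9) = 0.1700/0.4500 = 0.3778
Terminal stock prices: S_uu = 63.79, S_ud = 42.52, S_dd = 28.35
Terminal payoffs (K − S): max(-25.79, 0) = 0, max(-4.525, 0) = 0, max(9.65, 0) = 9.65
Node u (S = 47.25): V_u = 1/1.07·[0.3778·0.0000 + 0.6222·0.0000] = 0.0000
Node d (S = 31.5): V_d = 1/1.07·[0.3778·0.0000 + 0.6222·9.6500] = 5.6116
Node 0 (S = 35): V_0 = 1/1.07·[0.3778·0.0000 + 0.6222·5.6116] = 3.2633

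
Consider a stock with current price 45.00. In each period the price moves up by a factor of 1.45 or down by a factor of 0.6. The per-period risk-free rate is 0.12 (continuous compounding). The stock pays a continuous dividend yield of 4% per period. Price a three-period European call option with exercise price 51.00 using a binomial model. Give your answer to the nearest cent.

12.74

Per-period risk-free factor R = e^0.12 = 1.1275; dividend-adjusted growth = e^(0.12−0.04) = 1.0833.
Risk-neutral probability p = (1.0833 − 0.6)/(1.45 − 0.6) = 0.4833/0.8500 = 0.5686
Terminal stock prices: S_uuu = 137.2, S_uud = 56.77, S_udd = 23.49, S_ddd = 9.72
Terminal payoffs (S − K): max(86.19, 0) = 86.19, max(5.767, 0) = 5.767, max(-27.51, 0) = 0, max(-41.28, 0) = 0
Node uu (S = 94.61): V_uu = e^(−0.12)·[0.5686·86.1881 + 0.4314·5.7675] = 45.6697
Node ud (S = 39.15): V_ud = e^(−0.12)·[0.5686·5.7675 + 0.4314·0.0000] = 2.9084
Node dd (S = 16.2): V_dd = e^(−0.12)·[0.5686·0.0000 + 0.4314·0.0000] = 0.0000
Node u (S = 65.25): V_u = e^(−0.12)·[0.5686·45.6697 + 0.4314·2.9084] = 24.1432
Node d (S = 27): V_d = e^(−0.12)·[0.5686·2.9084 + 0.4314·0.0000] = 1.4667
Node 0 (S = 45): V_0 = e^(−0.12)·[0.5686·24.1432 + 0.4314·1.4667] = 12.7361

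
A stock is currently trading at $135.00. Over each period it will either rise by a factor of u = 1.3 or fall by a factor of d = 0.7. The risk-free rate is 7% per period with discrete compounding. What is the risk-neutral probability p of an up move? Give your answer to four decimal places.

p = 0.6167

Risk-neutral probability p = (1 + 0.07 − 0.7)/(1.3 − 0.7) = 0.3700/0.6000 = 0.6167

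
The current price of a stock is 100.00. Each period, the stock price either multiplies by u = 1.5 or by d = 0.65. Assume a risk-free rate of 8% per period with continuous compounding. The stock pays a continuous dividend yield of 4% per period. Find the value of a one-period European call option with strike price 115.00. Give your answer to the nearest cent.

14.85

Per-period risk-free factor R = e^0.08 = 1.0833; dividend-adjusted growth = e^(0.08−0.04) = 1.0408.
Risk-neutral probability p = (1.0408 − 0.65)/(1.5 − 0.65) = 0.3908/0.8500 = 0.4598
Terminal stock prices: S_u = 150, S_d = 65
Terminal payoffs (S − K): max(35, 0) = 35, max(-50, 0) = 0
Node 0 (S = 100): V_0 = e^(−0.08)·[0.4598·35.0000 + 0.5402·0.0000] = 14.8550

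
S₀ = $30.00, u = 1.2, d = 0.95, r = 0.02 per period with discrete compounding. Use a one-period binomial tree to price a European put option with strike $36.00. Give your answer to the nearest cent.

$5.29

Risk-neutral probability p = (1 + 0.02 − 0.95)/(1.2 − 0.95) = 0.0700/0.2500 = 0.2800
Terminal stock prices: S_u = 36, S_d = 28.5
Terminal payoffs (K − S): max(0, 0) = 0, max(7.5, 0) = 7.5
Node 0 (S = 30): V_0 = 1/1.02·[0.2800·0.0000 + 0.7200·7.5000] = 5.2941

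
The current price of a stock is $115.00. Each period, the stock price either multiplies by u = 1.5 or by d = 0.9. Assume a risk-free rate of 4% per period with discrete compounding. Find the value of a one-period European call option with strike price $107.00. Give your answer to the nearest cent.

$14.70

Risk-neutral probability p = (1 + 0.04 − 0.9)/(1.5 − 0.9) = 0.1400/0.6000 = 0.2333
Terminal stock prices: S_u = 172.5, S_d = 103.5
Terminal payoffs (S − K): max(65.5, 0) = 65.5, max(-3.5, 0) = 0
Node 0 (S = 115): V_0 = 1/1.04·[0.2333·65.5000 + 0.7667·0.0000] = 14.6955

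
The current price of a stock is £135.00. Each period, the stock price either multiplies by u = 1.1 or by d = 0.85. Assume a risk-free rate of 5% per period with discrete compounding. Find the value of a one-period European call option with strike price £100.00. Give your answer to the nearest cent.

Risk-neutral probability p = (1 + 0.05 − 0.85)/(1.1 − 0.85) = 0.2000/0.2500 = 0.8000
Terminal stock prices: S_u = 148.5, S_d = 114.8
Terminal payoffs (S − K): max(48.5, 0) = 48.5, max(14.75, 0) = 14.75
Node 0 (S = 135): V_0 = 1/1.05·[0.8000·48.5000 + 0.2000·14.7500] = 39.7619

£39.76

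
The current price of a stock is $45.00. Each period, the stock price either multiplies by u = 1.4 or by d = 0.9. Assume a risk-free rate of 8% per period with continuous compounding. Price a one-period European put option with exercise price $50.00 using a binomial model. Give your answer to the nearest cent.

$5.55

Risk-neutral probability p = (e^0.08 − 0.9)/(1.4 − 0.9) = 0.1833/0.5000 = 0.3666
Terminal stock prices: S_u = 63, S_d = 40.5
Terminal payoffs (K − S): max(-13, 0) = 0, max(9.5, 0) = 9.5
Node 0 (S = 45): V_0 = e^(−0.08)·[0.3666·0.0000 + 0.6334·9.5000] = 5.5549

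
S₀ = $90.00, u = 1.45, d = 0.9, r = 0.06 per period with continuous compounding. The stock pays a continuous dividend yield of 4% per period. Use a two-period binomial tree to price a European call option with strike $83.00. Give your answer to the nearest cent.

$14.94

Per-period risk-free factor R = e^0.06 = 1.0618; dividend-adjusted growth = e^(0.06−0.04) = 1.0202.
Risk-neutral probability p = (1.0202 − 0.9)/(1.45 − 0.9) = 0.1202/0.5500 = 0.2185
Terminal stock prices: S_uu = 189.2, S_ud = 117.5, S_dd = 72.9
Terminal payoffs (S − K): max(106.2, 0) = 106.2, max(34.45, 0) = 34.45, max(-10.1, 0) = 0
Node u (S = 130.5): V_u = e^(−0.06)·[0.2185·106.2250 + 0.7815·34.4500] = 47.2166
Node d (S = 81): V_d = e^(−0.06)·[0.2185·34.4500 + 0.7815·0.0000] = 7.0905
Node 0 (S = 90): V_0 = e^(−0.06)·[0.2185·47.2166 + 0.7815·7.0905] = 14.9364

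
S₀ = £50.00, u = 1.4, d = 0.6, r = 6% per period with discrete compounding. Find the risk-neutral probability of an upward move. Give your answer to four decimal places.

Risk-neutral probability p = (1 + 0.06 − 0.6)/(1.4 − 0.6) = 0.4600/0.8000 = 0.5750

p = 0.5750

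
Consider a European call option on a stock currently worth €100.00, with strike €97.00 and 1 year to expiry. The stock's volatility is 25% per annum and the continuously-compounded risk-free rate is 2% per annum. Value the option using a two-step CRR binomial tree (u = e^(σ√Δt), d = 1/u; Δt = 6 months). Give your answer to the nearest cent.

CRR parameters: u = e^(σ√Δt) = e^(0.25·√0.5) = 1.1934, d = 1/u = 0.8380
Per-period rate: rΔt = 0.02·0.5 = 0.01, so R = e^0.01 = 1.0101
Risk-neutral probability p = (e^0.01 − 0.8380)/(1.1934 − 0.8380) = 0.1721/0.3554 = 0.4842
Terminal stock prices: S_uu = 142.4, S_ud = 100, S_dd = 70.22
Terminal payoffs (S − K): max(45.41, 0) = 45.41, max(3, 0) = 3, max(-26.78, 0) = 0
Node u (S = 119.3): V_u = e^(−0.01)·[0.4842·45.4119 + 0.5158·3.0000] = 23.3016
Node d (S = 83.8): V_d = e^(−0.01)·[0.4842·3.0000 + 0.5158·0.0000] = 1.4381
Node 0 (S = 100): V_0 = e^(−0.01)·[0.4842·23.3016 + 0.5158·1.4381] = 11.9048

€11.90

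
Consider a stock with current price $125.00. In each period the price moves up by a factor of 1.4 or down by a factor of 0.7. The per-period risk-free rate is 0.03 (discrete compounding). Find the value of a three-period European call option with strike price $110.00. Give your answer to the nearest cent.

Risk-neutral probability p = (1 + 0.03 − 0.7)/(1.4 − 0.7) = 0.3300/0.7000 = 0.4714
Terminal stock prices: S_uuu = 343, S_uud = 171.5, S_udd = 85.75, S_ddd = 42.87
Terminal payoffs (S − K): max(233, 0) = 233, max(61.5, 0) = 61.5, max(-24.25, 0) = 0, max(-67.12, 0) = 0
Node uu (S = 245): V_uu = 1/1.03·[0.4714·233.0000 + 0.5286·61.5000] = 138.2039
Node ud (S = 122.5): V_ud = 1/1.03·[0.4714·61.5000 + 0.5286·0.0000] = 28.1484
Node dd (S = 61.25): V_dd = 1/1.03·[0.4714·0.0000 + 0.5286·0.0000] = 0.0000
Node u (S = 175): V_u = 1/1.03·[0.4714·138.2039 + 0.5286·28.1484] = 77.7007
Node d (S = 87.5): V_d = 1/1.03·[0.4714·28.1484 + 0.5286·0.0000] = 12.8835
Node 0 (S = 125): V_0 = 1/1.03·[0.4714·77.7007 + 0.5286·12.8835] = 42.1749

$42.17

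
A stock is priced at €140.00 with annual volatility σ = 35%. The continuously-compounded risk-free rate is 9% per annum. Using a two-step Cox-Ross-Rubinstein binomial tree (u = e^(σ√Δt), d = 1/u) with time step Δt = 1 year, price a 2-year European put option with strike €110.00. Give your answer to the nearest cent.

CRR parameters: u = e^(σ√Δt) = e^(0.35·√1) = 1.4191, d = 1/u = 0.7047
Per-period rate: rΔt = 0.09·1 = 0.09, so R = e^0.09 = 1.0942
Risk-neutral probability p = (e^0.09 − 0.7047)/(1.4191 − 0.7047) = 0.3895/0.7144 = 0.5452
Terminal stock prices: S_uu = 281.9, S_ud = 140, S_dd = 69.52
Terminal payoffs (K − S): max(-171.9, 0) = 0, max(-30, 0) = 0, max(40.48, 0) = 40.48
Node u (S = 198.7): V_u = e^(−0.09)·[0.5452·0.0000 + 0.4548·0.0000] = 0.0000
Node d (S = 98.66): V_d = e^(−0.09)·[0.5452·0.0000 + 0.4548·40.4781] = 16.8246
Node 0 (S = 140): V_0 = e^(−0.09)·[0.5452·0.0000 + 0.4548·16.8246] = 6.9931

€6.99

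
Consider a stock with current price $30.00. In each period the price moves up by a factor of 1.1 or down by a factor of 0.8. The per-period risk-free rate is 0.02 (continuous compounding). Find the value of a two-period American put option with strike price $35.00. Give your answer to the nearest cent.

Risk-neutral probability p = (e^0.02 − 0.8)/(1.1 − 0.8) = 0.2202/0.3000 = 0.7340
Terminal stock prices: S_uu = 36.3, S_ud = 26.4, S_dd = 19.2
Terminal payoffs (K − S): max(-1.3, 0) = 0, max(8.6, 0) = 8.6, max(15.8, 0) = 15.8
Node u (S = 33): continuation = e^(−0.02)·[0.7340·0.0000 + 0.2660·8.6000] = 2.2423; exercise value = 2.0000 ≤ continuation, so V_u = 2.2423
Node d (S = 24): continuation = e^(−0.02)·[0.7340·8.6000 + 0.2660·15.8000] = 10.3070; exercise value = 11.0000 > continuation, so V_d = 11.0000 (exercise)
Node 0 (S = 30): continuation = e^(−0.02)·[0.7340·2.2423 + 0.2660·11.0000] = 4.4813; exercise value = 5.0000 > continuation, so V_0 = 5.0000 (exercise)

$5.00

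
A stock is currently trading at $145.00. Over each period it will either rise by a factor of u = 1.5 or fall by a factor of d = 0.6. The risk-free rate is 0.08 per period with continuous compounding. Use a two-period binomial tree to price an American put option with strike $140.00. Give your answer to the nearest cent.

$24.67

Risk-neutral probability p = (e^0.08 − 0.6)/(1.5 − 0.6) = 0.4833/0.9000 = 0.5370
Terminal stock prices: S_uu = 326.2, S_ud = 130.5, S_dd = 52.2
Terminal payoffs (K − S): max(-186.2, 0) = 0, max(9.5, 0) = 9.5, max(87.8, 0) = 87.8
Node u (S = 217.5): continuation = e^(−0.08)·[0.5370·0.0000 + 0.4630·9.5000] = 4.0605; exercise value = 0.0000 ≤ continuation, so V_u = 4.0605
Node d (S = 87): continuation = e^(−0.08)·[0.5370·9.5000 + 0.4630·87.8000] = 42.2363; exercise value = 53.0000 > continuation, so V_d = 53.0000 (exercise)
Node 0 (S = 145): continuation = e^(−0.08)·[0.5370·4.0605 + 0.4630·53.0000] = 24.6658; exercise value = 0.0000 ≤ continuation, so V_0 = 24.6658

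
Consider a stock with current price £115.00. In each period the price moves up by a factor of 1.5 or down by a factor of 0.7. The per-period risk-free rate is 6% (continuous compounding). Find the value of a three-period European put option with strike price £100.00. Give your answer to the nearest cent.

Risk-neutral probability p = (e^0.06 − 0.7)/(1.5 − 0.7) = 0.3618/0.8000 = 0.4523
Terminal stock prices: S_uuu = 388.1, S_uud = 181.1, S_udd = 84.52, S_ddd = 39.44
Terminal payoffs (K − S): max(-288.1, 0) = 0, max(-81.12, 0) = 0, max(15.48, 0) = 15.48, max(60.56, 0) = 60.56
Node uu (S = 258.8): V_uu = e^(−0.06)·[0.4523·0.0000 + 0.5477·0.0000] = 0.0000
Node ud (S = 120.7): V_ud = e^(−0.06)·[0.4523·0.0000 + 0.5477·15.4750] = 7.9821
Node dd (S = 56.35): V_dd = e^(−0.06)·[0.4523·15.4750 + 0.5477·60.5550] = 37.8265
Node u (S = 172.5): V_u = e^(−0.06)·[0.4523·0.0000 + 0.5477·7.9821] = 4.1173
Node d (S = 80.5): V_d = e^(−0.06)·[0.4523·7.9821 + 0.5477·37.8265] = 22.9112
Node 0 (S = 115): V_0 = e^(−0.06)·[0.4523·4.1173 + 0.5477·22.9112] = 13.5716

£13.57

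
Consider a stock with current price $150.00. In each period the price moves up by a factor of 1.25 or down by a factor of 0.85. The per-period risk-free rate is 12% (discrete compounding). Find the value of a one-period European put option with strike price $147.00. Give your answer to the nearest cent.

$5.66

Risk-neutral probability p = (1 + 0.12 − 0.85)/(1.25 − 0.85) = 0.2700/0.4000 = 0.6750
Terminal stock prices: S_u = 187.5, S_d = 127.5
Terminal payoffs (K − S): max(-40.5, 0) = 0, max(19.5, 0) = 19.5
Node 0 (S = 150): V_0 = 1/1.12·[0.6750·0.0000 + 0.3250·19.5000] = 5.6585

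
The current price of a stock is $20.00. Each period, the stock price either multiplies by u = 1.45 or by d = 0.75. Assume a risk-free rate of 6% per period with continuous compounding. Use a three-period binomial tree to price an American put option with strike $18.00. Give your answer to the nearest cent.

Risk-neutral probability p = (e^0.06 − 0.75)/(1.45 − 0.75) = 0.3118/0.7000 = 0.4455
Terminal stock prices: S_uuu = 60.97, S_uud = 31.54, S_udd = 16.31, S_ddd = 8.438
Terminal payoffs (K − S): max(-42.97, 0) = 0, max(-13.54, 0) = 0, max(1.688, 0) = 1.688, max(9.562, 0) = 9.562
Node uu (S = 42.05): continuation = e^(−0.06)·[0.4455·0.0000 + 0.5545·0.0000] = 0.0000; exercise value = 0.0000 ≤ continuation, so V_uu = 0.0000
Node ud (S = 21.75): continuation = e^(−0.06)·[0.4455·0.0000 + 0.5545·1.6875] = 0.8813; exercise value = 0.0000 ≤ continuation, so V_ud = 0.8813
Node dd (S = 11.25): continuation = e^(−0.06)·[0.4455·1.6875 + 0.5545·9.5625] = 5.7018; exercise value = 6.7500 > continuation, so V_dd = 6.7500 (exercise)
Node u (S = 29): continuation = e^(−0.06)·[0.4455·0.0000 + 0.5545·0.8813] = 0.4602; exercise value = 0.0000 ≤ continuation, so V_u = 0.4602
Node d (S = 15): continuation = e^(−0.06)·[0.4455·0.8813 + 0.5545·6.7500] = 3.8948; exercise value = 3.0000 ≤ continuation, so V_d = 3.8948
Node 0 (S = 20): continuation = e^(−0.06)·[0.4455·0.4602 + 0.5545·3.8948] = 2.2270; exercise value = 0.0000 ≤ continuation, so V_0 = 2.2270

$2.23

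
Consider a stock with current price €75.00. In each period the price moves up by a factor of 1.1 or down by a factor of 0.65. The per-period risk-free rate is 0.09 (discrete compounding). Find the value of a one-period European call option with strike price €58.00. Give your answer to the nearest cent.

€21.98

Risk-neutral probability p = (1 + 0.09 − 0.65)/(1.1 − 0.65) = 0.4400/0.4500 = 0.9778
Terminal stock prices: S_u = 82.5, S_d = 48.75
Terminal payoffs (S − K): max(24.5, 0) = 24.5, max(-9.25, 0) = 0
Node 0 (S = 75): V_0 = 1/1.09·[0.9778·24.5000 + 0.0222·0.0000] = 21.9776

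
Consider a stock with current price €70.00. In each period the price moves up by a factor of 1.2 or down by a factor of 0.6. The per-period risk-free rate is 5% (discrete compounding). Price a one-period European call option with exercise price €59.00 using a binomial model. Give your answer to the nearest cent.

€17.86

Risk-neutral probability p = (1 + 0.05 − 0.6)/(1.2 − 0.6) = 0.4500/0.6000 = 0.7500
Terminal stock prices: S_u = 84, S_d = 42
Terminal payoffs (S − K): max(25, 0) = 25, max(-17, 0) = 0
Node 0 (S = 70): V_0 = 1/1.05·[0.7500·25.0000 + 0.2500·0.0000] = 17.8571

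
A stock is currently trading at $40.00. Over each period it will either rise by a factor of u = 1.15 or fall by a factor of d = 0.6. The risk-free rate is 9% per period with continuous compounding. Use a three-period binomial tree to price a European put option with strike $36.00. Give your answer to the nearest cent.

$1.23

Risk-neutral probability p = (e^0.09 − 0.6)/(1.15 − 0.6) = 0.4942/0.5500 = 0.8985
Terminal stock prices: S_uuu = 60.83, S_uud = 31.74, S_udd = 16.56, S_ddd = 8.64
Terminal payoffs (K − S): max(-24.83, 0) = 0, max(4.26, 0) = 4.26, max(19.44, 0) = 19.44, max(27.36, 0) = 27.36
Node uu (S = 52.9): V_uu = e^(−0.09)·[0.8985·0.0000 + 0.1015·4.2600] = 0.3952
Node ud (S = 27.6): V_ud = e^(−0.09)·[0.8985·4.2600 + 0.1015·19.4400] = 5.3015
Node dd (S = 14.4): V_dd = e^(−0.09)·[0.8985·19.4400 + 0.1015·27.3600] = 18.5015
Node u (S = 46): V_u = e^(−0.09)·[0.8985·0.3952 + 0.1015·5.3015] = 0.8163
Node d (S = 24): V_d = e^(−0.09)·[0.8985·5.3015 + 0.1015·18.5015] = 6.0697
Node 0 (S = 40): V_0 = e^(−0.09)·[0.8985·0.8163 + 0.1015·6.0697] = 1.2334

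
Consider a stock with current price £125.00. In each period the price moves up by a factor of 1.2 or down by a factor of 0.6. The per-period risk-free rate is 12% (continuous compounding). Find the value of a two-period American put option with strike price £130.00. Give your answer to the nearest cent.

Risk-neutral probability p = (e^0.12 − 0.6)/(1.2 − 0.6) = 0.5275/0.6000 = 0.8792
Terminal stock prices: S_uu = 180, S_ud = 90, S_dd = 45
Terminal payoffs (K − S): max(-50, 0) = 0, max(40, 0) = 40, max(85, 0) = 85
Node u (S = 150): continuation = e^(−0.12)·[0.8792·0.0000 + 0.1208·40.0000] = 4.2870; exercise value = 0.0000 ≤ continuation, so V_u = 4.2870
Node d (S = 75): continuation = e^(−0.12)·[0.8792·40.0000 + 0.1208·85.0000] = 40.2997; exercise value = 55.0000 > continuation, so V_d = 55.0000 (exercise)
Node 0 (S = 125): continuation = e^(−0.12)·[0.8792·4.2870 + 0.1208·55.0000] = 9.2373; exercise value = 5.0000 ≤ continuation, so V_0 = 9.2373

£9.24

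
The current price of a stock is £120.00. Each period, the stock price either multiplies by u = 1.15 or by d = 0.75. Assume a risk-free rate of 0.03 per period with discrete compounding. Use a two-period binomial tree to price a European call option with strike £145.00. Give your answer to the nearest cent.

Risk-neutral probability p = (1 + 0.03 − 0.75)/(1.15 − 0.75) = 0.2800/0.4000 = 0.7000
Terminal stock prices: S_uu = 158.7, S_ud = 103.5, S_dd = 67.5
Terminal payoffs (S − K): max(13.7, 0) = 13.7, max(-41.5, 0) = 0, max(-77.5, 0) = 0
Node u (S = 138): V_u = 1/1.03·[0.7000·13.7000 + 0.3000·0.0000] = 9.3107
Node d (S = 90): V_d = 1/1.03·[0.7000·0.0000 + 0.3000·0.0000] = 0.0000
Node 0 (S = 120): V_0 = 1/1.03·[0.7000·9.3107 + 0.3000·0.0000] = 6.3276

£6.33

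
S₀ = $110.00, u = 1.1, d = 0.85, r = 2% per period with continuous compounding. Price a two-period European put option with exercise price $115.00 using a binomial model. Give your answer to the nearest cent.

$8.55

Risk-neutral probability p = (e^0.02 − 0.85)/(1.1 − 0.85) = 0.1702/0.2500 = 0.6808
Terminal stock prices: S_uu = 133.1, S_ud = 102.9, S_dd = 79.47
Terminal payoffs (K − S): max(-18.1, 0) = 0, max(12.15, 0) = 12.15, max(35.53, 0) = 35.53
Node u (S = 121): V_u = e^(−0.02)·[0.6808·0.0000 + 0.3192·12.1500] = 3.8014
Node d (S = 93.5): V_d = e^(−0.02)·[0.6808·12.1500 + 0.3192·35.5250] = 19.2228
Node 0 (S = 110): V_0 = e^(−0.02)·[0.6808·3.8014 + 0.3192·19.2228] = 8.5511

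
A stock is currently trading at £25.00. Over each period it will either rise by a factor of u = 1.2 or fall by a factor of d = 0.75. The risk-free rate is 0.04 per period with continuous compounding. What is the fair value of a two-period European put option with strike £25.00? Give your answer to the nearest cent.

Risk-neutral probability p = (e^0.04 − 0.75)/(1.2 − 0.75) = 0.2908/0.4500 = 0.6462
Terminal stock prices: S_uu = 36, S_ud = 22.5, S_dd = 14.06
Terminal payoffs (K − S): max(-11, 0) = 0, max(2.5, 0) = 2.5, max(10.94, 0) = 10.94
Node u (S = 30): V_u = e^(−0.04)·[0.6462·0.0000 + 0.3538·2.5000] = 0.8497
Node d (S = 18.75): V_d = e^(−0.04)·[0.6462·2.5000 + 0.3538·10.9375] = 5.2697
Node 0 (S = 25): V_0 = e^(−0.04)·[0.6462·0.8497 + 0.3538·5.2697] = 2.3187

£2.32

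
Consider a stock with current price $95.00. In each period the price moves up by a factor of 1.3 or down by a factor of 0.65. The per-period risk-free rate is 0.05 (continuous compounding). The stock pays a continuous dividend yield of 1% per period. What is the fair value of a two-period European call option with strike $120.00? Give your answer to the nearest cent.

Per-period risk-free factor R = e^0.05 = 1.0513; dividend-adjusted growth = e^(0.05−0.01) = 1.0408.
Risk-neutral probability p = (1.0408 − 0.65)/(1.3 − 0.65) = 0.3908/0.6500 = 0.6012
Terminal stock prices: S_uu = 160.6, S_ud = 80.28, S_dd = 40.14
Terminal payoffs (S − K): max(40.55, 0) = 40.55, max(-39.72, 0) = 0, max(-79.86, 0) = 0
Node u (S = 123.5): V_u = e^(−0.05)·[0.6012·40.5500 + 0.3988·0.0000] = 23.1915
Node d (S = 61.75): V_d = e^(−0.05)·[0.6012·0.0000 + 0.3988·0.0000] = 0.0000
Node 0 (S = 95): V_0 = e^(−0.05)·[0.6012·23.1915 + 0.3988·0.0000] = 13.2638

$13.26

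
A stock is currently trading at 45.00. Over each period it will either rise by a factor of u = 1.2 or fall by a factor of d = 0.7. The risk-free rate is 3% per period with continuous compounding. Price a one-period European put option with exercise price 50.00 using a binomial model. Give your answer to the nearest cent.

Risk-neutral probability p = (e^0.03 − 0.7)/(1.2 − 0.7) = 0.3305/0.5000 = 0.6609
Terminal stock prices: S_u = 54, S_d = 31.5
Terminal payoffs (K − S): max(-4, 0) = 0, max(18.5, 0) = 18.5
Node 0 (S = 45): V_0 = e^(−0.03)·[0.6609·0.0000 + 0.3391·18.5000] = 6.0878

6.09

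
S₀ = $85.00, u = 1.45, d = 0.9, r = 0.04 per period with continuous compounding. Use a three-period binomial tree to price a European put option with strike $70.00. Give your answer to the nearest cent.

Risk-neutral probability p = (e^0.04 − 0.9)/(1.45 − 0.9) = 0.1408/0.5500 = 0.2560
Terminal stock prices: S_uuu = 259.1, S_uud = 160.8, S_udd = 99.83, S_ddd = 61.97
Terminal payoffs (K − S): max(-189.1, 0) = 0, max(-90.84, 0) = 0, max(-29.83, 0) = 0, max(8.035, 0) = 8.035
Node uu (S = 178.7): V_uu = e^(−0.04)·[0.2560·0.0000 + 0.7440·0.0000] = 0.0000
Node ud (S = 110.9): V_ud = e^(−0.04)·[0.2560·0.0000 + 0.7440·0.0000] = 0.0000
Node dd (S = 68.85): V_dd = e^(−0.04)·[0.2560·0.0000 + 0.7440·8.0350] = 5.7435
Node u (S = 123.2): V_u = e^(−0.04)·[0.2560·0.0000 + 0.7440·0.0000] = 0.0000
Node d (S = 76.5): V_d = e^(−0.04)·[0.2560·0.0000 + 0.7440·5.7435] = 4.1055
Node 0 (S = 85): V_0 = e^(−0.04)·[0.2560·0.0000 + 0.7440·4.1055] = 2.9346

$2.93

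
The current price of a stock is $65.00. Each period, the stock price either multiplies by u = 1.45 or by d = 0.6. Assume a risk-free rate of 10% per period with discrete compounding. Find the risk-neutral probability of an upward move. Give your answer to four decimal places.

p = 0.5882

Risk-neutral probability p = (1 + 0.1 − 0.6)/(1.45 − 0.6) = 0.5000/0.8500 = 0.5882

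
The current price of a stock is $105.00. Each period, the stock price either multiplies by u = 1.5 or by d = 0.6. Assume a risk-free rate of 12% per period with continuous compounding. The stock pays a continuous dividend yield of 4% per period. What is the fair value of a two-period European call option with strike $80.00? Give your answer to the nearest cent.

$41.11

Per-period risk-free factor R = e^0.12 = 1.1275; dividend-adjusted growth = e^(0.12−0.04) = 1.0833.
Risk-neutral probability p = (1.0833 − 0.6)/(1.5 − 0.6) = 0.4833/0.9000 = 0.5370
Terminal stock prices: S_uu = 236.2, S_ud = 94.5, S_dd = 37.8
Terminal payoffs (S − K): max(156.2, 0) = 156.2, max(14.5, 0) = 14.5, max(-42.2, 0) = 0
Node u (S = 157.5): V_u = e^(−0.12)·[0.5370·156.2500 + 0.4630·14.5000] = 80.3707
Node d (S = 63): V_d = e^(−0.12)·[0.5370·14.5000 + 0.4630·0.0000] = 6.9058
Node 0 (S = 105): V_0 = e^(−0.12)·[0.5370·80.3707 + 0.4630·6.9058] = 41.1136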